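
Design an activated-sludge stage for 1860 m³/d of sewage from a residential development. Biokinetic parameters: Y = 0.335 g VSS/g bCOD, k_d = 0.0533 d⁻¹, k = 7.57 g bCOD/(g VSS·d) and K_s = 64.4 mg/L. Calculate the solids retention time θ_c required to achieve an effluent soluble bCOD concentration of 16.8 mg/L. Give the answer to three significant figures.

From 1/θ_c = Y·k·S/(K_s + S) − k_d: Y·k·S/(K_s+S) = 0.335 × 7.57 × 16.8 / (64.4 + 16.8) = 0.5247 d⁻¹.
θ_c = 1/(μ − k_d) = 1/(0.5247 − 0.0533) = 1/0.4714 = 2.121 d.

θ_c ≈ 2.12 d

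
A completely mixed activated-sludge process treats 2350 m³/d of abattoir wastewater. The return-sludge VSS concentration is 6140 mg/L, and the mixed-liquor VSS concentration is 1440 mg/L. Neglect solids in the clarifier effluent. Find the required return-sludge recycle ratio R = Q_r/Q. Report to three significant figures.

R = Q_r/Q = X/(X_r − X) = 1440 / (6140 − 1440) = 0.3064.

R ≈ 0.306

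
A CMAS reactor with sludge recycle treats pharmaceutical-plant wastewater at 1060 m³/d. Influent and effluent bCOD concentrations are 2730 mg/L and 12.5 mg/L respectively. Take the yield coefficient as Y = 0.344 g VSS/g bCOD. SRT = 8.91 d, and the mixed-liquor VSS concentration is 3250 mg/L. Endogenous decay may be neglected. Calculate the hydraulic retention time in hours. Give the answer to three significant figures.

With k_d = 0 the design equation reduces to V = Y Q (S₀−S) θ_c / X = 0.344 × 1060 × (2730 − 12.5) × 8.91 / 3250 = 2717 m³.
HRT = V/Q = 2717 m³ / 1060 m³·d⁻¹ = 2.563 d × 24 = 61.51 h.

τ ≈ 61.5 h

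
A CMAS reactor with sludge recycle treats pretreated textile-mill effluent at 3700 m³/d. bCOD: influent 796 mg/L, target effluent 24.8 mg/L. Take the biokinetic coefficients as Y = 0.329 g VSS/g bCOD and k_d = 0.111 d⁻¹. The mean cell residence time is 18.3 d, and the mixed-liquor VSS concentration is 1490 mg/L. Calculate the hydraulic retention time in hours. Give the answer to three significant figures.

From the SRT design equation V = Y Q (S₀−S) θ_c / [X (1 + k_d θ_c)] = 0.329 × 3700 × (796 − 24.8) × 18.3 / [1490 × (1 + 0.111 × 18.3)] = 1.72×10^7 / 4517 = 3804 m³.
Hydraulic retention time τ = V/Q = 3804 / 3700 = 1.028 d = 24.67 h.

τ ≈ 24.7 h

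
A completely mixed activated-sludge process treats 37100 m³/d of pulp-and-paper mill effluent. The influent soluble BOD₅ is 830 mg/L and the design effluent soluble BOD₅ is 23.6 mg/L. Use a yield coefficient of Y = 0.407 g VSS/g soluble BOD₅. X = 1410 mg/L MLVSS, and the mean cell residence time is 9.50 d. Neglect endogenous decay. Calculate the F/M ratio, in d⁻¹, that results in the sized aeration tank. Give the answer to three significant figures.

Biomass mass balance (decay neglected): V·X = Y·Q·(S₀ − S)·θ_c, so V = 0.407 × 37100 × (830 − 23.6) × 9.50 / 1410 = 82040 m³.
F/M = applied load / biomass = Q·S₀/(V·X) = 37100 × 830 / (82040 × 1410) = 0.2662 d⁻¹.

F/M ≈ 0.266 d⁻¹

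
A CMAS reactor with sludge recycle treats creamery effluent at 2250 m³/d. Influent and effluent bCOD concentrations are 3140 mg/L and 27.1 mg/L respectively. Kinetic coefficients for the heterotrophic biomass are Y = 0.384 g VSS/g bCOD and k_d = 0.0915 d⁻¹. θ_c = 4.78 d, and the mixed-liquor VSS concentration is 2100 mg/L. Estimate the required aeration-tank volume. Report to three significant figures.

V ≈ 4260 m³

From the SRT design equation V = Y Q (S₀−S) θ_c / [X (1 + k_d θ_c)] = 0.384 × 2250 × (3140 − 27.1) × 4.78 / [2100 × (1 + 0.0915 × 4.78)] = 1.29×10^7 / 3018 = 4259 m³.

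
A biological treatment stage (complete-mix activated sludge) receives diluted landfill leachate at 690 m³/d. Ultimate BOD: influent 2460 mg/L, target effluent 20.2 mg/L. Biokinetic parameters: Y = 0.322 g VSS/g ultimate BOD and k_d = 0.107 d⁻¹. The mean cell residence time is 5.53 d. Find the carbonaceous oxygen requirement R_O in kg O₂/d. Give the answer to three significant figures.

The observed yield is Y_obs = Y/(1 + k_d·θ_c) = 0.322 / (1 + 0.107 × 5.53) = 0.322 / 1.592 = 0.2023 g VSS per g ultimate BOD removed.
Substrate removed = Q·(S₀ − S) = 690 m³/d × (2460 − 20.2) g/m³ = 1.68×10^6 g/d = 1683 kg/d.
Biomass synthesised: P_X = Y_obs × 1683 = 340.6 kg VSS/d.
Carbonaceous O₂ demand = substrate oxidised − cell-mass equivalent = 1683 − 1.42 × 340.6 = 1200 kg O₂/d.

R_O ≈ 1200 kg O₂/d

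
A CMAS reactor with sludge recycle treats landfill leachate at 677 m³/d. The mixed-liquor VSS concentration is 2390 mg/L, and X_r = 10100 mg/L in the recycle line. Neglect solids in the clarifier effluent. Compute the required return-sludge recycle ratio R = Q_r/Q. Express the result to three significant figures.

R = Q_r/Q = X/(X_r − X) = 2390 / (10100 − 2390) = 0.3100.

R ≈ 0.310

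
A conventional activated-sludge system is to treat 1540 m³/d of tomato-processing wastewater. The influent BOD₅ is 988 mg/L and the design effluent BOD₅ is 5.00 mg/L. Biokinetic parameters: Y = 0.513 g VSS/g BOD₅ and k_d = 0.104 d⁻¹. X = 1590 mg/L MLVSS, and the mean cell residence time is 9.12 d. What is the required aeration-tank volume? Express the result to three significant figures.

From the SRT design equation V = Y Q (S₀−S) θ_c / [X (1 + k_d θ_c)] = 0.513 × 1540 × (988 − 5.00) × 9.12 / [1590 × (1 + 0.104 × 9.12)] = 7.08×10^6 / 3098 = 2286 m³.

V ≈ 2290 m³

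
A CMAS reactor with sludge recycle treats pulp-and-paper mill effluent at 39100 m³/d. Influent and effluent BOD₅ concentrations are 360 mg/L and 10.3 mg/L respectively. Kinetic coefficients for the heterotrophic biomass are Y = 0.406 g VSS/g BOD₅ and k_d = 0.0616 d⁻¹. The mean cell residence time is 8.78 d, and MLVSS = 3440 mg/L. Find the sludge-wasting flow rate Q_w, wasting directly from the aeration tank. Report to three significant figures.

Q_w ≈ 1050 m³/d

Steady-state biomass mass balance: V·X·(1 + k_d·θ_c) = Y·Q·(S₀ − S)·θ_c, so V = 0.406 × 39100 × (360 − 10.3) × 8.78 / [3440 × (1 + 0.0616 × 8.78)] = 4.87×10^7 / 5301 = 9195 m³.
For wasting at MLVSS concentration, Q_w = V/θ_c = 9195/8.78 = 1047 m³/d.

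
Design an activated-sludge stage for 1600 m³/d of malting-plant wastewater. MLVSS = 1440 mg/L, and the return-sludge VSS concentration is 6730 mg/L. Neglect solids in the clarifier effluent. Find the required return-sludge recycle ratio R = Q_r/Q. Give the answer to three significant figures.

R ≈ 0.272

R = Q_r/Q = X/(X_r − X) = 1440 / (6730 − 1440) = 0.2722.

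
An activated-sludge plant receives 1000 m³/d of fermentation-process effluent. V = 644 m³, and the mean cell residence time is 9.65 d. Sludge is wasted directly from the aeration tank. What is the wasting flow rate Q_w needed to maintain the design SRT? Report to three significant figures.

Q_w ≈ 66.7 m³/d

Wasting from the aeration tank: Q_w = V / θ_c = 644.0 / 9.65 = 66.74 m³/d.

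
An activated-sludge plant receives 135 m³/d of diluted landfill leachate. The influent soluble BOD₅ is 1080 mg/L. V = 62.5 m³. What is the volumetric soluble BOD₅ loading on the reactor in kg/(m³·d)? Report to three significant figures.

Volumetric loading L_v = Q·S₀ / V = 135 × 1080 g/m³ / 62.50 m³ = 2333 g/(m³·d) = 2.333 kg soluble BOD₅/(m³·d).

L_v ≈ 2.33 kg soluble BOD₅/(m³·d)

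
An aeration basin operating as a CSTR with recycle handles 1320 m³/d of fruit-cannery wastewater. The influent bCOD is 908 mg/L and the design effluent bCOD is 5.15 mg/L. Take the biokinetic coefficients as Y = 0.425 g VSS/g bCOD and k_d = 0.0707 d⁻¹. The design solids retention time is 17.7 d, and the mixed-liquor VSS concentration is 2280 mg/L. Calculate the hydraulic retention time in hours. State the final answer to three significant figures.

τ ≈ 31.8 h

Steady-state biomass mass balance: V·X·(1 + k_d·θ_c) = Y·Q·(S₀ − S)·θ_c, so V = 0.425 × 1320 × (908 − 5.15) × 17.7 / [2280 × (1 + 0.0707 × 17.7)] = 8.97×10^6 / 5133 = 1746 m³.
Hydraulic retention time τ = V/Q = 1746 / 1320 = 1.323 d = 31.75 h.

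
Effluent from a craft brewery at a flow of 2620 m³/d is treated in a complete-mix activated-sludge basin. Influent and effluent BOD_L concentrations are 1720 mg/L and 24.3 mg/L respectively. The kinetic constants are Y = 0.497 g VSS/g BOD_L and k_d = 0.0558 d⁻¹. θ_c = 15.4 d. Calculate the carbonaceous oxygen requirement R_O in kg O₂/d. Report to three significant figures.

Observed yield with endogenous decay: Y_obs = Y / (1 + k_d·θ_c) = 0.497 / (1 + 0.0558 × 15.4) = 0.497 / 1.859 = 0.2673 g VSS/g BOD_L.
Mass of BOD_L removed per day: Q(S₀ − S) = 2620 × 1696 g/m³ = 4443 kg/d.
P_X = Y_obs·Q·(S₀ − S) = 0.2673 × 4443 = 1188 kg VSS/d.
R_O = Q·ΔS − 1.42 P_X = 4443 − 1686 = 2756 kg O₂/d.

R_O ≈ 2760 kg O₂/d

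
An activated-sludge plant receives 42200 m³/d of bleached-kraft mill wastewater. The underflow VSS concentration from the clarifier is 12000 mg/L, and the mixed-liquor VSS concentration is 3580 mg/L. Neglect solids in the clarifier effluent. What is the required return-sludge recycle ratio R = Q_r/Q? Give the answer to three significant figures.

R ≈ 0.425

Solids balance on the clarifier gives (1+R)X = R·X_r, so R = X/(X_r − X) = 3580 / (12000 − 3580) = 0.4252.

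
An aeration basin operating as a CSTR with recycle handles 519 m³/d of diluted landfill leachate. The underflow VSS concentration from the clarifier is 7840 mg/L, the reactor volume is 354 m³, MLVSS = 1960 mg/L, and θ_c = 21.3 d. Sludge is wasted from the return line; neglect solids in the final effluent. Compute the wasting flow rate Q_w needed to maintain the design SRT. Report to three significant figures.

θ_c = V·X/(Q_w·X_r) when wasting from the recycle, so Q_w = V·X/(θ_c·X_r) = 354.0 × 1960 / (21.3 × 7840) = 4.155 m³/d.

Q_w ≈ 4.15 m³/d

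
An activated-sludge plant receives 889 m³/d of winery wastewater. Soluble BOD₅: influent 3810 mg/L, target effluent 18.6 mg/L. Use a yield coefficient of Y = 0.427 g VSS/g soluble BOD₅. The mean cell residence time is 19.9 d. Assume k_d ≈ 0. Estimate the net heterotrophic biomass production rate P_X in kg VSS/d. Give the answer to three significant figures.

P_X ≈ 1440 kg VSS/d

No decay correction is needed, so Y_obs = Y = 0.427.
Substrate removed = Q·(S₀ − S) = 889 m³/d × (3810 − 18.6) g/m³ = 3.37×10^6 g/d = 3371 kg/d.
P_X = Y_obs · Q(S₀ − S) = 0.4270 × 3371 = 1439 kg VSS/d.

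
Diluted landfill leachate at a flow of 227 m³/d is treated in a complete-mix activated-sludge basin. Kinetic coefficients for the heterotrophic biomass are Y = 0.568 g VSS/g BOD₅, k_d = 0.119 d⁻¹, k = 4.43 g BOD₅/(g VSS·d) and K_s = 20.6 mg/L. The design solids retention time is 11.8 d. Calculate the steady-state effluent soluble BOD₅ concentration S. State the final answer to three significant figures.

From the Monod/SRT balance for a CMAS, S = K_s·(1+k_d θ_c)/[θ_c·(Y k − k_d) − 1] = 20.6 × (1 + 0.119 × 11.8) / [11.8 × (0.568 × 4.43 − 0.119) − 1] = 49.53 / 27.29 = 1.815 mg/L.

S ≈ 1.81 mg/L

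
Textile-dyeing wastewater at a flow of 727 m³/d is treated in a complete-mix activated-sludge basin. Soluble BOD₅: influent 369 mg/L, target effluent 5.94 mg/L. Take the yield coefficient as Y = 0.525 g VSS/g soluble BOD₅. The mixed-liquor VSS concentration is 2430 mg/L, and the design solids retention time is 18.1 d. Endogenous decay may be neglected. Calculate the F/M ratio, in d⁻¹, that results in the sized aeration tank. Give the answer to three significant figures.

F/M ≈ 0.107 d⁻¹

V·X = Y·Q·ΔS·θ_c gives V = 0.525 × 727 × (369 − 5.94) × 18.1 / 2430 = 1032 m³.
F/M = applied load / biomass = Q·S₀/(V·X) = 727 × 369 / (1032 × 2430) = 0.1070 d⁻¹.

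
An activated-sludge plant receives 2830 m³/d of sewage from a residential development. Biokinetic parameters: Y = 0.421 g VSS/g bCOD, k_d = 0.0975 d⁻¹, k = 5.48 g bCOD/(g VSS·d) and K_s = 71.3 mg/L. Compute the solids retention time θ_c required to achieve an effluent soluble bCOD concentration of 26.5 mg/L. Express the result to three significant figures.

θ_c ≈ 1.90 d

From 1/θ_c = Y·k·S/(K_s + S) − k_d: Y·k·S/(K_s+S) = 0.421 × 5.48 × 26.5 / (71.3 + 26.5) = 0.6251 d⁻¹.
Then 1/θ_c = μ − k_d = 0.6251 − 0.0975 = 0.5276 d⁻¹, giving θ_c = 1.895 d.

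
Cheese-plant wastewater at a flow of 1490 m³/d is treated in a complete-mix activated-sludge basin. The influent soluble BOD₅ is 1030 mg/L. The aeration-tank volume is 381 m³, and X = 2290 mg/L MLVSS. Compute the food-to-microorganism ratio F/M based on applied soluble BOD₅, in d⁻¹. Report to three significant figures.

F/M = Q·S₀ / (V·X) = 1490 × 1030 / (381.0 × 2290) = 1.759 g soluble BOD₅·(g VSS·d)⁻¹.

F/M ≈ 1.76 d⁻¹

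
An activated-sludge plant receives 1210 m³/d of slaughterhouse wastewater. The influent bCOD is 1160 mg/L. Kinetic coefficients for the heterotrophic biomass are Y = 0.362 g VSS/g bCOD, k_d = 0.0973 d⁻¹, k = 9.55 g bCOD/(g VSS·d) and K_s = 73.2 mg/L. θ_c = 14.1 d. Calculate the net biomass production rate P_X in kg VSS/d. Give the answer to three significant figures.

From the Monod/SRT balance for a CMAS, S = K_s·(1+k_d θ_c)/[θ_c·(Y k − k_d) − 1] = 73.2 × (1 + 0.0973 × 14.1) / [14.1 × (0.362 × 9.55 − 0.0973) − 1] = 173.6 / 46.37 = 3.744 mg/L.
Correct the yield for decay: Y_obs = Y/(1 + k_d θ_c) = 0.362 / (1 + 0.0973 × 14.1) = 0.362 / 2.372 = 0.1526.
ΔS = 1160 − 3.74 = 1156 mg/L, so the substrate removal rate is 1210 × 1156/1000 = 1399 kg bCOD/d.
P_X = Y_obs · Q(S₀ − S) = 0.1526 × 1399 = 213.5 kg VSS/d.

P_X ≈ 214 kg VSS/d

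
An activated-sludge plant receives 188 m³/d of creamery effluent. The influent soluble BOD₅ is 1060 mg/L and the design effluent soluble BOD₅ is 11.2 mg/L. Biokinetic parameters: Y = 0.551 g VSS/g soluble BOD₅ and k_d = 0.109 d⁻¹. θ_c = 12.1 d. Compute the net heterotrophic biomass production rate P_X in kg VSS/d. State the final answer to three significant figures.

Observed yield with endogenous decay: Y_obs = Y / (1 + k_d·θ_c) = 0.551 / (1 + 0.109 × 12.1) = 0.551 / 2.319 = 0.2376 g VSS/g soluble BOD₅.
Mass of soluble BOD₅ removed per day: Q(S₀ − S) = 188 × 1049 g/m³ = 197.2 kg/d.
So the net sludge growth is P_X = 0.2376 × 197.2 = 46.85 kg VSS/d.

P_X ≈ 46.9 kg VSS/d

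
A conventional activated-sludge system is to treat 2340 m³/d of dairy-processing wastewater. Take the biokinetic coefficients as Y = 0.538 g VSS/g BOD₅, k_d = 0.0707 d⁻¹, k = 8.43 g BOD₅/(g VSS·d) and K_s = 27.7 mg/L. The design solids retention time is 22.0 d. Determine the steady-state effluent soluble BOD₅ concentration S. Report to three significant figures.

S ≈ 0.728 mg/L

From the Monod/SRT balance for a CMAS, S = K_s·(1+k_d θ_c)/[θ_c·(Y k − k_d) − 1] = 27.7 × (1 + 0.0707 × 22.0) / [22.0 × (0.538 × 8.43 − 0.0707) − 1] = 70.78 / 97.22 = 0.7281 mg/L.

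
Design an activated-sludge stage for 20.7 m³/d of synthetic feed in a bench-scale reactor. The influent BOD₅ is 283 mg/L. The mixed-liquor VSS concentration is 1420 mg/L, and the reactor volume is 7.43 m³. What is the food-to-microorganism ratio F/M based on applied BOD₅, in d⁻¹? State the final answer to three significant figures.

F/M ≈ 0.555 d⁻¹

F/M = applied load / biomass = Q·S₀/(V·X) = 20.7 × 283 / (7.430 × 1420) = 0.5552 d⁻¹.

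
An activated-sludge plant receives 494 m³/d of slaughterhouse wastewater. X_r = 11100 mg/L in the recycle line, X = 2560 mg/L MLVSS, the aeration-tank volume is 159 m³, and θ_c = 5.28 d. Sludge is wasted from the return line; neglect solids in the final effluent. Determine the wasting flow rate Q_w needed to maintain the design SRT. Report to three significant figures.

Q_w ≈ 6.95 m³/d

Wasting from the return line (neglecting effluent solids): Q_w = V·X / (θ_c·X_r) = 159.0 × 2560 / (5.28 × 11100) = 6.945 m³/d.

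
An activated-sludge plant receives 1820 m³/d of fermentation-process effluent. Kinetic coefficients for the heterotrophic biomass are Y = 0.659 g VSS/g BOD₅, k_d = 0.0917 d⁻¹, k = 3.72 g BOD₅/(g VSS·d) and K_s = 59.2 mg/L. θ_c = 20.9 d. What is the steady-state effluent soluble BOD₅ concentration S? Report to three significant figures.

S ≈ 3.57 mg/L

From the Monod/SRT balance for a CMAS, S = K_s·(1+k_d θ_c)/[θ_c·(Y k − k_d) − 1] = 59.2 × (1 + 0.0917 × 20.9) / [20.9 × (0.659 × 3.72 − 0.0917) − 1] = 172.7 / 48.32 = 3.573 mg/L.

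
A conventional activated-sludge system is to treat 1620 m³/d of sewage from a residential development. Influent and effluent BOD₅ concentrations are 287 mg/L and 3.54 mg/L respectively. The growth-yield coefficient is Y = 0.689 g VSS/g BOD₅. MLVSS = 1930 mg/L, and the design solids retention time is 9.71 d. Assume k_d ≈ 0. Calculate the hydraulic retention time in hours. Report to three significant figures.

With k_d = 0 the design equation reduces to V = Y Q (S₀−S) θ_c / X = 0.689 × 1620 × (287 − 3.54) × 9.71 / 1930 = 1592 m³.
Hydraulic retention time τ = V/Q = 1592 / 1620 = 0.9826 d = 23.58 h.

τ ≈ 23.6 h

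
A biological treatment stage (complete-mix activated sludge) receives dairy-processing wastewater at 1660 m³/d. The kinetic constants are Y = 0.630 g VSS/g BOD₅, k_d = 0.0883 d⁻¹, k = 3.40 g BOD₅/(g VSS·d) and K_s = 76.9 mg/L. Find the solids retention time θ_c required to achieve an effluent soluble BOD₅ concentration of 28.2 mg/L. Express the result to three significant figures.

At the target effluent, Y k S/(K_s+S) = 0.630×3.40×28.2/105.1 = 0.5747 d⁻¹.
θ_c = 1/(μ − k_d) = 1/(0.5747 − 0.0883) = 1/0.4864 = 2.056 d.

θ_c ≈ 2.06 d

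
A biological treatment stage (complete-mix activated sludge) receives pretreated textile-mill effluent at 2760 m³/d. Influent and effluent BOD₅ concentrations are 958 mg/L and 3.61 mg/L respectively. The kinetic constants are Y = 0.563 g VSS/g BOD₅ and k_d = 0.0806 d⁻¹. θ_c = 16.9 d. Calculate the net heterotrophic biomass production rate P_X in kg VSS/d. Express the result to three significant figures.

Y_obs = Y / (1 + k_d θ_c) = 0.563 / (1 + 0.0806 × 16.9) = 0.563 / 2.362 = 0.2383.
ΔS = 958 − 3.61 = 954.4 mg/L, so the substrate removal rate is 2760 × 954.4/1000 = 2634 kg BOD₅/d.
So the net sludge growth is P_X = 0.2383 × 2634 = 627.8 kg VSS/d.

P_X ≈ 628 kg VSS/d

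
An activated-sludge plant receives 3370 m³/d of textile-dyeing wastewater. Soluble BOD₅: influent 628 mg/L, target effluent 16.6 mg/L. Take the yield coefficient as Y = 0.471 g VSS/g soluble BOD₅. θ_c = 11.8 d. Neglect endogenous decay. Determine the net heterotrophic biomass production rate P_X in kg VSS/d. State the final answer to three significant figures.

P_X ≈ 970 kg VSS/d

No decay correction is needed, so Y_obs = Y = 0.471.
ΔS = 628 − 16.6 = 611.4 mg/L, so the substrate removal rate is 3370 × 611.4/1000 = 2060 kg soluble BOD₅/d.
Biomass produced: P_X = Y_obs·Q·ΔS = 0.4710 × 2060 ≈ 970.5 kg VSS/d.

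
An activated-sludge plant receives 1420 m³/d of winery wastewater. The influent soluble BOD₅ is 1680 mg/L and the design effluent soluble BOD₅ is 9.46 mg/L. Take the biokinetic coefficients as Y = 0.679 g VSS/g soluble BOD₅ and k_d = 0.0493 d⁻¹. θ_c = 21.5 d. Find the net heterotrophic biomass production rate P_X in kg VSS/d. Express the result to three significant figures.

Correct the yield for decay: Y_obs = Y/(1 + k_d θ_c) = 0.679 / (1 + 0.0493 × 21.5) = 0.679 / 2.060 = 0.3296.
Substrate removed = Q·(S₀ − S) = 1420 m³/d × (1680 − 9.46) g/m³ = 2.37×10^6 g/d = 2372 kg/d.
So the net sludge growth is P_X = 0.3296 × 2372 = 781.9 kg VSS/d.

P_X ≈ 782 kg VSS/d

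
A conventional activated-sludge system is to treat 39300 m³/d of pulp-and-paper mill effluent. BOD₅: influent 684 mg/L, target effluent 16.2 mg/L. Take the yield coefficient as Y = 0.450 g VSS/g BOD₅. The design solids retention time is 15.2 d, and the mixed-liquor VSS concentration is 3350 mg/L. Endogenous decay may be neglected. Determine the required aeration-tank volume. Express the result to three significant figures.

V ≈ 53600 m³

Biomass mass balance (decay neglected): V·X = Y·Q·(S₀ − S)·θ_c, so V = 0.450 × 39300 × (684 − 16.2) × 15.2 / 3350 = 53586 m³.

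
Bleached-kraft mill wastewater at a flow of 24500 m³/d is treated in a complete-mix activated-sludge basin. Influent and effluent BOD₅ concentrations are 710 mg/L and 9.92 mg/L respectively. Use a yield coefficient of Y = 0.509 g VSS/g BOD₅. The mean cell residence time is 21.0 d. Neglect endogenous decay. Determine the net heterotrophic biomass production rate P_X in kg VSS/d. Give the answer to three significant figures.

P_X ≈ 8730 kg VSS/d

Since k_d ≈ 0, Y_obs = Y = 0.509 g VSS/g BOD₅.
Mass of BOD₅ removed per day: Q(S₀ − S) = 24500 × 700.1 g/m³ = 17152 kg/d.
Net biomass production P_X = Y_obs × Q·(S₀ − S) = 0.5090 × 17152 = 8730 kg VSS/d.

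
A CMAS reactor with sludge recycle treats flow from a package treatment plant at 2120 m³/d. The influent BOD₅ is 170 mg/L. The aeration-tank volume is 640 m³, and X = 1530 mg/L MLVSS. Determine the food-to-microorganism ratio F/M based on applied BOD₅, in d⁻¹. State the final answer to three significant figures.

F/M = applied load / biomass = Q·S₀/(V·X) = 2120 × 170 / (640.0 × 1530) = 0.3681 d⁻¹.

F/M ≈ 0.368 d⁻¹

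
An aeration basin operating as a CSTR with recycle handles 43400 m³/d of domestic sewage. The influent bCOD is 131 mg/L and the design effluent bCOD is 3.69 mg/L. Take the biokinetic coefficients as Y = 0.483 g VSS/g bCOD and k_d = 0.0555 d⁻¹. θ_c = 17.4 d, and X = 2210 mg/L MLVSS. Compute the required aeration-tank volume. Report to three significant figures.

V ≈ 10700 m³

From the SRT design equation V = Y Q (S₀−S) θ_c / [X (1 + k_d θ_c)] = 0.483 × 43400 × (131 − 3.69) × 17.4 / [2210 × (1 + 0.0555 × 17.4)] = 4.64×10^7 / 4344 = 10689 m³.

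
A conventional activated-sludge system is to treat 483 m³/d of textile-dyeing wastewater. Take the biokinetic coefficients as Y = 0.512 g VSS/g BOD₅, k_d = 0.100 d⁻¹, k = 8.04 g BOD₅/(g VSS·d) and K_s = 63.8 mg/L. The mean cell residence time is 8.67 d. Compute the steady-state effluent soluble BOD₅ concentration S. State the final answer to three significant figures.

S ≈ 3.52 mg/L

For a completely mixed reactor with recycle the Lawrence–McCarty relation gives S = K_s·(1 + k_d·θ_c) / [θ_c·(Y·k − k_d) − 1] = 63.8 × (1 + 0.100 × 8.67) / [8.67 × (0.512 × 8.04 − 0.100) − 1] = 119.1 / 33.82 = 3.522 mg/L.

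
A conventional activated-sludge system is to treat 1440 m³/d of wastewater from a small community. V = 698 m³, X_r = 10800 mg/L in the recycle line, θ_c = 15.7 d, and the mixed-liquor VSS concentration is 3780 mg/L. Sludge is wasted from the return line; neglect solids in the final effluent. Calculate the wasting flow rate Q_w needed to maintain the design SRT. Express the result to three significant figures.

Q_w = (V·X)/(θ_c X_r) = 698.0 × 3780 / (15.7 × 10800) = 15.56 m³/d.

Q_w ≈ 15.6 m³/d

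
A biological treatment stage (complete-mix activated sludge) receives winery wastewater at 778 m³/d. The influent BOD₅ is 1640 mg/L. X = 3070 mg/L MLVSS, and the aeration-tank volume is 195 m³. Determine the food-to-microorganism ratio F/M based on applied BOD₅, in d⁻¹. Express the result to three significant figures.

F/M = applied load / biomass = Q·S₀/(V·X) = 778 × 1640 / (195.0 × 3070) = 2.131 d⁻¹.

F/M ≈ 2.13 d⁻¹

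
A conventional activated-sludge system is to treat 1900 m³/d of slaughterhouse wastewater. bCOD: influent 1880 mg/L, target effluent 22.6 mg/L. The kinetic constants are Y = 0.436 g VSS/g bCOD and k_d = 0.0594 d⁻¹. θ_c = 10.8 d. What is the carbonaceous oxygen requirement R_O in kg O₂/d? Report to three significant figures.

The observed yield is Y_obs = Y/(1 + k_d·θ_c) = 0.436 / (1 + 0.0594 × 10.8) = 0.436 / 1.642 = 0.2656 g VSS per g bCOD removed.
Q·(S₀ − S) = 1900 × (1880 − 22.6) × 10⁻³ = 3529 kg/d removed.
Net sludge production P_X = 0.2656 × 3529 = 937.3 kg VSS/d.
Carbonaceous O₂ demand = substrate oxidised − cell-mass equivalent = 3529 − 1.42 × 937.3 = 2198 kg O₂/d.

R_O ≈ 2200 kg O₂/d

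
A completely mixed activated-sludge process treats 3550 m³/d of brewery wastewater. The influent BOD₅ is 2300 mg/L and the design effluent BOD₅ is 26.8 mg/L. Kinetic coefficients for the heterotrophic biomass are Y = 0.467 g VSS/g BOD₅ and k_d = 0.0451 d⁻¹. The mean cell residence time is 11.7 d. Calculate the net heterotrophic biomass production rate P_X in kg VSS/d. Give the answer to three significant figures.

Y_obs = Y / (1 + k_d θ_c) = 0.467 / (1 + 0.0451 × 11.7) = 0.467 / 1.528 = 0.3057.
Mass of BOD₅ removed per day: Q(S₀ − S) = 3550 × 2273 g/m³ = 8070 kg/d.
Net biomass production P_X = Y_obs × Q·(S₀ − S) = 0.3057 × 8070 = 2467 kg VSS/d.

P_X ≈ 2470 kg VSS/d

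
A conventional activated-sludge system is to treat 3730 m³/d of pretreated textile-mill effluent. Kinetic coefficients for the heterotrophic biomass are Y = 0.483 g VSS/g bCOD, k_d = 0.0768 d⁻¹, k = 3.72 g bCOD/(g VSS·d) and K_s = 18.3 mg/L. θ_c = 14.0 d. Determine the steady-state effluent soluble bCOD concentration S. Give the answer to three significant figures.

S ≈ 1.65 mg/L

For a completely mixed reactor with recycle the Lawrence–McCarty relation gives S = K_s·(1 + k_d·θ_c) / [θ_c·(Y·k − k_d) − 1] = 18.3 × (1 + 0.0768 × 14.0) / [14.0 × (0.483 × 3.72 − 0.0768) − 1] = 37.98 / 23.08 = 1.645 mg/L.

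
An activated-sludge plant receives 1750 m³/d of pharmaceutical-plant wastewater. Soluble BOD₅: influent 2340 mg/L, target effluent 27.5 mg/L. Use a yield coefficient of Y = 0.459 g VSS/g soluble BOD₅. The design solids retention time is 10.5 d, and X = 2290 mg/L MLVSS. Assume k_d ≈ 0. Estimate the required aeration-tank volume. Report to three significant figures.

V ≈ 8520 m³

With k_d = 0 the design equation reduces to V = Y Q (S₀−S) θ_c / X = 0.459 × 1750 × (2340 − 27.5) × 10.5 / 2290 = 8517 m³.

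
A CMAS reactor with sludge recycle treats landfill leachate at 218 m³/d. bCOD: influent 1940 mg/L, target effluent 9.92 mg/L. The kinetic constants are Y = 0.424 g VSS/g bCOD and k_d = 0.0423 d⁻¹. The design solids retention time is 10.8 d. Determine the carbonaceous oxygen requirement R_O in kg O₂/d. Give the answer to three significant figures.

R_O ≈ 247 kg O₂/d

Observed yield with endogenous decay: Y_obs = Y / (1 + k_d·θ_c) = 0.424 / (1 + 0.0423 × 10.8) = 0.424 / 1.457 = 0.2910 g VSS/g bCOD.
Q·(S₀ − S) = 218 × (1940 − 9.92) × 10⁻³ = 420.8 kg/d removed.
Net sludge production P_X = 0.2910 × 420.8 = 122.5 kg VSS/d.
Carbonaceous O₂ demand = substrate oxidised − cell-mass equivalent = 420.8 − 1.42 × 122.5 = 246.9 kg O₂/d.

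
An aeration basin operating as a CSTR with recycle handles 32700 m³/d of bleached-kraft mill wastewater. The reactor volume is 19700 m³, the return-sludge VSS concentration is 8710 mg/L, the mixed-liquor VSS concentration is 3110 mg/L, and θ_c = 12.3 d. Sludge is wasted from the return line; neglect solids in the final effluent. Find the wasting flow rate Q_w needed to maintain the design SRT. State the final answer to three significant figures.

Q_w ≈ 572 m³/d

Wasting from the return line (neglecting effluent solids): Q_w = V·X / (θ_c·X_r) = 19700 × 3110 / (12.3 × 8710) = 571.9 m³/d.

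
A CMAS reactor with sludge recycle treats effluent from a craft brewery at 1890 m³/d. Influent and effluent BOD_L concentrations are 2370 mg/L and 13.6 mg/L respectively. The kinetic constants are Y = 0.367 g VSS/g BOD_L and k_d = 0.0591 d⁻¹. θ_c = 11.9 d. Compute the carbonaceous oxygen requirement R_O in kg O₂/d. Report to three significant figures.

Y_obs = Y / (1 + k_d θ_c) = 0.367 / (1 + 0.0591 × 11.9) = 0.367 / 1.703 = 0.2155.
Q·(S₀ − S) = 1890 × (2370 − 13.6) × 10⁻³ = 4454 kg/d removed.
P_X = Y_obs·Q·(S₀ − S) = 0.2155 × 4454 = 959.6 kg VSS/d.
R_O = Q·(S₀ − S) − 1.42·P_X = 4454 − 1.42 × 959.6 = 3091 kg O₂/d.

R_O ≈ 3090 kg O₂/d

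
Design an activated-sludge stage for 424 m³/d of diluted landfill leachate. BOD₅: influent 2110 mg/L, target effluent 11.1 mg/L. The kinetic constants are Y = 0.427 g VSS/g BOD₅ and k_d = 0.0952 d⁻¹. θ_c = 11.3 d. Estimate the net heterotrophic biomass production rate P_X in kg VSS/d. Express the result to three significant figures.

Y_obs = Y / (1 + k_d θ_c) = 0.427 / (1 + 0.0952 × 11.3) = 0.427 / 2.076 = 0.2057.
Substrate removed = Q·(S₀ − S) = 424 m³/d × (2110 − 11.1) g/m³ = 8.9×10^5 g/d = 889.9 kg/d.
Net biomass production P_X = Y_obs × Q·(S₀ − S) = 0.2057 × 889.9 = 183.1 kg VSS/d.

P_X ≈ 183 kg VSS/d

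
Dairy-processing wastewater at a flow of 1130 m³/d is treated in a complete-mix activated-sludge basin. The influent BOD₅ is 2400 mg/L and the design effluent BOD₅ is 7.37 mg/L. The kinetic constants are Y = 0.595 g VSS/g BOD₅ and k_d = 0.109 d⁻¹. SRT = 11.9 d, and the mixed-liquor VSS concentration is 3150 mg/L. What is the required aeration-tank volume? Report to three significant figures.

Rearranging the biomass balance for a CMAS with decay, V = Y·Q·ΔS·θ_c / [X·(1+k_d θ_c)] = 0.595 × 1130 × (2400 − 7.37) × 11.9 / [3150 × (1 + 0.109 × 11.9)] = 1.91×10^7 / 7236 = 2646 m³.

V ≈ 2650 m³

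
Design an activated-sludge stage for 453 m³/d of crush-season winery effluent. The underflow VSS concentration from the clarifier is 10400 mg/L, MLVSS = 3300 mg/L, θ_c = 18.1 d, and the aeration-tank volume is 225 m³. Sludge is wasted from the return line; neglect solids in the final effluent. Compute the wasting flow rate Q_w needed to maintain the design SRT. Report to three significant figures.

Q_w ≈ 3.94 m³/d

θ_c = V·X/(Q_w·X_r) when wasting from the recycle, so Q_w = V·X/(θ_c·X_r) = 225.0 × 3300 / (18.1 × 10400) = 3.944 m³/d.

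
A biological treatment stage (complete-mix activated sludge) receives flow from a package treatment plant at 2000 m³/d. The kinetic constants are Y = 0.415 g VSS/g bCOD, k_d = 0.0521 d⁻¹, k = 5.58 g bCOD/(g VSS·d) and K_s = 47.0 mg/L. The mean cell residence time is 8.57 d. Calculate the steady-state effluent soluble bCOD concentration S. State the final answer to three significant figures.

S ≈ 3.70 mg/L

Effluent substrate depends only on kinetics and SRT: S = K_s(1 + k_d θ_c) / [θ_c(Yk − k_d) − 1] = 47.0 × (1 + 0.0521 × 8.57) / [8.57 × (0.415 × 5.58 − 0.0521) − 1] = 67.99 / 18.40 = 3.695 mg/L.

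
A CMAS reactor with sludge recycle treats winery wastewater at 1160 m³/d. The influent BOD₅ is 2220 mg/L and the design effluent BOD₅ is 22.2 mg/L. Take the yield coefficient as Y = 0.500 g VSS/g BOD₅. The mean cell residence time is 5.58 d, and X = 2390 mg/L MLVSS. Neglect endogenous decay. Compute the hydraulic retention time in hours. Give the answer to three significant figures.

τ ≈ 61.6 h

With k_d = 0 the design equation reduces to V = Y Q (S₀−S) θ_c / X = 0.500 × 1160 × (2220 − 22.2) × 5.58 / 2390 = 2976 m³.
HRT = V/Q = 2976 m³ / 1160 m³·d⁻¹ = 2.566 d × 24 = 61.58 h.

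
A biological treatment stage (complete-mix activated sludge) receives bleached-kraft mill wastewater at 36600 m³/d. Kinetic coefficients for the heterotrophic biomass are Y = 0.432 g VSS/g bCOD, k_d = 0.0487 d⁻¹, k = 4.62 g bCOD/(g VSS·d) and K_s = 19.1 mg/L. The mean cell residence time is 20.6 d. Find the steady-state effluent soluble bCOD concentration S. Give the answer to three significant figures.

Effluent substrate depends only on kinetics and SRT: S = K_s(1 + k_d θ_c) / [θ_c(Yk − k_d) − 1] = 19.1 × (1 + 0.0487 × 20.6) / [20.6 × (0.432 × 4.62 − 0.0487) − 1] = 38.26 / 39.11 = 0.9783 mg/L.

S ≈ 0.978 mg/L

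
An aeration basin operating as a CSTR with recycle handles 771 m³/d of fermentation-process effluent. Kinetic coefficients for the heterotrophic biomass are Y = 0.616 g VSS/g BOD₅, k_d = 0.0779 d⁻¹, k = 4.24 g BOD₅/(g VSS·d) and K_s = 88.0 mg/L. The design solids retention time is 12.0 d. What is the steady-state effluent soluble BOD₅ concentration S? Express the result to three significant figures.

S ≈ 5.79 mg/L

Effluent substrate depends only on kinetics and SRT: S = K_s(1 + k_d θ_c) / [θ_c(Yk − k_d) − 1] = 88.0 × (1 + 0.0779 × 12.0) / [12.0 × (0.616 × 4.24 − 0.0779) − 1] = 170.3 / 29.41 = 5.790 mg/L.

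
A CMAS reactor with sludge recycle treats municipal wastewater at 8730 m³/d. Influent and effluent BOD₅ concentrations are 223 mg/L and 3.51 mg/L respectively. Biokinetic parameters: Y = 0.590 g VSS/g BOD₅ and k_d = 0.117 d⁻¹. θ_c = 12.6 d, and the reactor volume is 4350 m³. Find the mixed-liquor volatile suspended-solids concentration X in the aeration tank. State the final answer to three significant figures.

X = Y·Q·ΔS·θ_c / [V·(1 + k_d θ_c)] = 0.590 × 8730 × (223 − 3.51) × 12.6 / [4350 × (1 + 0.117 × 12.6)] = 1324 mg/L.

X ≈ 1320 mg/L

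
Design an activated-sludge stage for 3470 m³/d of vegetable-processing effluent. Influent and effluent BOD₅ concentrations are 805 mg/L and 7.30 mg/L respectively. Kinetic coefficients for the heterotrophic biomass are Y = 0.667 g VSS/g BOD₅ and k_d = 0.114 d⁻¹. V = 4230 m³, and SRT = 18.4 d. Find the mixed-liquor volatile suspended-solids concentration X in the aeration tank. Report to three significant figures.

From V·X·(1 + k_d·θ_c) = Y·Q·(S₀ − S)·θ_c: X = 0.667 × 3470 × (805 − 7.30) × 18.4 / [4230 × (1 + 0.114 × 18.4)] = 2593 mg/L.

X ≈ 2590 mg/L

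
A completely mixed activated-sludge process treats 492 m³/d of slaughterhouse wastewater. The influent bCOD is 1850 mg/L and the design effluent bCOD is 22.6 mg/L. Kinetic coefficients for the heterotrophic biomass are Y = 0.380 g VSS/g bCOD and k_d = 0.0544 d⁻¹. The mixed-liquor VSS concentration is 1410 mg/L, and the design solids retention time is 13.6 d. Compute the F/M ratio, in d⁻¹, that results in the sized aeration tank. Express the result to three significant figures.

Rearranging the biomass balance for a CMAS with decay, V = Y·Q·ΔS·θ_c / [X·(1+k_d θ_c)] = 0.380 × 492 × (1850 − 22.6) × 13.6 / [1410 × (1 + 0.0544 × 13.6)] = 4.65×10^6 / 2453 = 1894 m³.
F/M = Q·S₀ / (V·X) = 492 × 1850 / (1894 × 1410) = 0.3408 g bCOD·(g VSS·d)⁻¹.

F/M ≈ 0.341 d⁻¹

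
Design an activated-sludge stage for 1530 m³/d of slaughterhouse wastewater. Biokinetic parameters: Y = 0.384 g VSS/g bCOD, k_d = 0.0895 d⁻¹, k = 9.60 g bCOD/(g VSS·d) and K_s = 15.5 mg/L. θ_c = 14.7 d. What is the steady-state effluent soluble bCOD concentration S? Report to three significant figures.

S ≈ 0.692 mg/L

For a completely mixed reactor with recycle the Lawrence–McCarty relation gives S = K_s·(1 + k_d·θ_c) / [θ_c·(Y·k − k_d) − 1] = 15.5 × (1 + 0.0895 × 14.7) / [14.7 × (0.384 × 9.60 − 0.0895) − 1] = 35.89 / 51.87 = 0.6919 mg/L.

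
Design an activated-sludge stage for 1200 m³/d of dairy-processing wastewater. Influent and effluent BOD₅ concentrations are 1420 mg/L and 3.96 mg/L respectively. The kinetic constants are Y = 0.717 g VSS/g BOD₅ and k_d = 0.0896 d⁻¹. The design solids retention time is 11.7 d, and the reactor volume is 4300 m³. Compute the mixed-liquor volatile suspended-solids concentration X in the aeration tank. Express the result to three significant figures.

X ≈ 1620 mg/L

X = Y·Q·ΔS·θ_c / [V·(1 + k_d θ_c)] = 0.717 × 1200 × (1420 − 3.96) × 11.7 / [4300 × (1 + 0.0896 × 11.7)] = 1618 mg/L.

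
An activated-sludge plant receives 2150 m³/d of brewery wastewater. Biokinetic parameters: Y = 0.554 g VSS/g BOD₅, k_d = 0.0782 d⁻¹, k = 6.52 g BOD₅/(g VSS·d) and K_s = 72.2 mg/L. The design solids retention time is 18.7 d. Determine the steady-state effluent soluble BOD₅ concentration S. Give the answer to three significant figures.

S ≈ 2.73 mg/L

For a completely mixed reactor with recycle the Lawrence–McCarty relation gives S = K_s·(1 + k_d·θ_c) / [θ_c·(Y·k − k_d) − 1] = 72.2 × (1 + 0.0782 × 18.7) / [18.7 × (0.554 × 6.52 − 0.0782) − 1] = 177.8 / 65.08 = 2.732 mg/L.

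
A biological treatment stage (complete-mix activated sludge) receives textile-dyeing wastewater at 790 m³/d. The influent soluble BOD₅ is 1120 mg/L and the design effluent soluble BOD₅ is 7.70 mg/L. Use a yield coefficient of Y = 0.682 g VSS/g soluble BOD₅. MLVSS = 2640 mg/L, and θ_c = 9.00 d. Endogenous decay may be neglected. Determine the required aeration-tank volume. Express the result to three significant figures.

Biomass mass balance (decay neglected): V·X = Y·Q·(S₀ − S)·θ_c, so V = 0.682 × 790 × (1120 − 7.70) × 9.00 / 2640 = 2043 m³.

V ≈ 2040 m³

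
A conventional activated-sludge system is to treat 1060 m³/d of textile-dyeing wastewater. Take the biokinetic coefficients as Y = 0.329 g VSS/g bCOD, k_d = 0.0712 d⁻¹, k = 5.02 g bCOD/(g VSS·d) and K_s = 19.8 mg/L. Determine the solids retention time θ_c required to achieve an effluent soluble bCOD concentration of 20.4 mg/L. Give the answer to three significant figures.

θ_c ≈ 1.30 d

At the target effluent, Y k S/(K_s+S) = 0.329×5.02×20.4/40.20 = 0.8381 d⁻¹.
Then 1/θ_c = μ − k_d = 0.8381 − 0.0712 = 0.7669 d⁻¹, giving θ_c = 1.304 d.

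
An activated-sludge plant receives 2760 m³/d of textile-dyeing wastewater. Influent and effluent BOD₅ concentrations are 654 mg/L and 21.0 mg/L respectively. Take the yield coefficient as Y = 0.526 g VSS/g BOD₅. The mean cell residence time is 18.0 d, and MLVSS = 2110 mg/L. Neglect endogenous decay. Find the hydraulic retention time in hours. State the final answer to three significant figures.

τ ≈ 68.2 h

V·X = Y·Q·ΔS·θ_c gives V = 0.526 × 2760 × (654 − 21.0) × 18.0 / 2110 = 7840 m³.
HRT = V/Q = 7840 m³ / 2760 m³·d⁻¹ = 2.840 d × 24 = 68.17 h.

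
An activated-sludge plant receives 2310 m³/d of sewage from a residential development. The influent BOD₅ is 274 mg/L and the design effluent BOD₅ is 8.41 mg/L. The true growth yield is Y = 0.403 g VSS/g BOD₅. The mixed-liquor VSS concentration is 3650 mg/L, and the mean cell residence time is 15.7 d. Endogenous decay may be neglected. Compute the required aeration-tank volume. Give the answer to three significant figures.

V ≈ 1060 m³

V·X = Y·Q·ΔS·θ_c gives V = 0.403 × 2310 × (274 − 8.41) × 15.7 / 3650 = 1063 m³.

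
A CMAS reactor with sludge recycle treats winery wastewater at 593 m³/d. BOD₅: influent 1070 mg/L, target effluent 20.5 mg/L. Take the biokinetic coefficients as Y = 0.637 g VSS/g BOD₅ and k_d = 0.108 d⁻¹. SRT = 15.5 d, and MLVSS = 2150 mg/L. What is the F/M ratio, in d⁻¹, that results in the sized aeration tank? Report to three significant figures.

F/M ≈ 0.276 d⁻¹

Steady-state biomass mass balance: V·X·(1 + k_d·θ_c) = Y·Q·(S₀ − S)·θ_c, so V = 0.637 × 593 × (1070 − 20.5) × 15.5 / [2150 × (1 + 0.108 × 15.5)] = 6.14×10^6 / 5749 = 1069 m³.
F/M = Q·S₀ / (V·X) = 593 × 1070 / (1069 × 2150) = 0.2761 g BOD₅·(g VSS·d)⁻¹.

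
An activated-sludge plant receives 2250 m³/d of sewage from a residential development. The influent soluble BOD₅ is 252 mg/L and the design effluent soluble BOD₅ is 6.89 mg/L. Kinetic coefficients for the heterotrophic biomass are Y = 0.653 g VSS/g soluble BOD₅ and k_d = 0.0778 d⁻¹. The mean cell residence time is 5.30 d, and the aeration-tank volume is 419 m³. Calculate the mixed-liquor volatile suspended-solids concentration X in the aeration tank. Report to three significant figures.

Solving the biomass balance for X: X = Y Q (S₀−S) θ_c / [V (1+k_d θ_c)] = 0.653 × 2250 × (252 − 6.89) × 5.30 / [419 × (1 + 0.0778 × 5.30)] = 3225 mg/L.

X ≈ 3230 mg/L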